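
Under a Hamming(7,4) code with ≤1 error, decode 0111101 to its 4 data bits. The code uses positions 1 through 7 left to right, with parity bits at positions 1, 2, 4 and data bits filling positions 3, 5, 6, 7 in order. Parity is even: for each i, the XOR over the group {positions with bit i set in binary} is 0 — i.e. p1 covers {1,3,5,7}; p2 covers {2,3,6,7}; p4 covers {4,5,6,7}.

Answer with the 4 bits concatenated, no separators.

s1 (pos 1,3,5,7): 0⊕1⊕1⊕1 = 1
s2 (pos 2,3,6,7): 1⊕1⊕0⊕1 = 1
s4 (pos 4,5,6,7): 1⊕1⊕0⊕1 = 1
Syndrome s4…s1 = 111 → error at position 7.
Flip position 7: 0111101 → 0111100
Read data bits from positions 3,5,6,7: 1100

1100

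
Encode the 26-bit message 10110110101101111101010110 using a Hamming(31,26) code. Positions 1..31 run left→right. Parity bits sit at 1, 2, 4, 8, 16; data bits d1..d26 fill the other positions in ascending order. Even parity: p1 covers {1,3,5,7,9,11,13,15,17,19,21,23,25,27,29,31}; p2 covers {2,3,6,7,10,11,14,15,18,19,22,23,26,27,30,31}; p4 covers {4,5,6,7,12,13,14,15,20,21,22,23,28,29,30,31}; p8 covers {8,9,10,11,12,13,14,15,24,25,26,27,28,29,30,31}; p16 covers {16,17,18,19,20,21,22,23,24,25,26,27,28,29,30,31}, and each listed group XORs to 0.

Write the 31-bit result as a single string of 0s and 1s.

Place data at non-parity positions: p1 p2 1 p4 0 1 1 p8 0 1 1 0 1 0 1 p16 1 0 1 1 1 1 1 0 1 0 1 0 1 1 0
p1 (pos 1,3,5,7,9,11,13,15,17,19,21,23,25,27,29,31): XOR of data positions = 1⊕0⊕1⊕0⊕1⊕1⊕1⊕1⊕1⊕1⊕1⊕1⊕1⊕1⊕0 = 0
p2 (pos 2,3,6,7,10,11,14,15,18,19,22,23,26,27,30,31): XOR of data positions = 1⊕1⊕1⊕1⊕1⊕0⊕1⊕0⊕1⊕1⊕1⊕0⊕1⊕1⊕0 = 1
p4 (pos 4,5,6,7,12,13,14,15,20,21,22,23,28,29,30,31): XOR of data positions = 0⊕1⊕1⊕0⊕1⊕0⊕1⊕1⊕1⊕1⊕1⊕0⊕1⊕1⊕0 = 0
p8 (pos 8,9,10,11,12,13,14,15,24,25,26,27,28,29,30,31): XOR of data positions = 0⊕1⊕1⊕0⊕1⊕0⊕1⊕0⊕1⊕0⊕1⊕0⊕1⊕1⊕0 = 0
p16 (pos 16,17,18,19,20,21,22,23,24,25,26,27,28,29,30,31): XOR of data positions = 1⊕0⊕1⊕1⊕1⊕1⊕1⊕0⊕1⊕0⊕1⊕0⊕1⊕1⊕0 = 0
Codeword: 0110011001101010101111101010110

0110011001101010101111101010110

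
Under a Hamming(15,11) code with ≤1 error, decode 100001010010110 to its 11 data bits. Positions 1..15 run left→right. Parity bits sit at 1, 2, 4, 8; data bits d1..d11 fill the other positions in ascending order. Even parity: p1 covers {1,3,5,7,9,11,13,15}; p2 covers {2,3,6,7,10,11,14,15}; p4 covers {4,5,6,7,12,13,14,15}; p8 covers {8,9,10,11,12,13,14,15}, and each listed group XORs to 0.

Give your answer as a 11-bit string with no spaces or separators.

00110010110

s1 (pos 1,3,5,7,9,11,13,15): 1⊕0⊕0⊕0⊕0⊕1⊕1⊕0 = 1
s2 (pos 2,3,6,7,10,11,14,15): 0⊕0⊕1⊕0⊕0⊕1⊕1⊕0 = 1
s4 (pos 4,5,6,7,12,13,14,15): 0⊕0⊕1⊕0⊕0⊕1⊕1⊕0 = 1
s8 (pos 8,9,10,11,12,13,14,15): 1⊕0⊕0⊕1⊕0⊕1⊕1⊕0 = 0
Syndrome s8…s1 = 0111 → error at position 7.
Flip position 7: 100001010010110 → 100001110010110
Read data bits from positions 3,5,6,7,9,10,11,12,13,14,15: 00110010110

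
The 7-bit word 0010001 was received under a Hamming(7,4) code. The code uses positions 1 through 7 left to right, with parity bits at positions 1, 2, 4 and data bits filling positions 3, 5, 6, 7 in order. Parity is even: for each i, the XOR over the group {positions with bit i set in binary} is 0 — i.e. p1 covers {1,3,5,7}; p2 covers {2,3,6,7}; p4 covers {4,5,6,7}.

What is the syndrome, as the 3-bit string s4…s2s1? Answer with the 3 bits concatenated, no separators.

s1 (pos 1,3,5,7): 0⊕1⊕0⊕1 = 0
s2 (pos 2,3,6,7): 0⊕1⊕0⊕1 = 0
s4 (pos 4,5,6,7): 0⊕0⊕0⊕1 = 1
Syndrome s4…s1 = 100 → error at position 4.

100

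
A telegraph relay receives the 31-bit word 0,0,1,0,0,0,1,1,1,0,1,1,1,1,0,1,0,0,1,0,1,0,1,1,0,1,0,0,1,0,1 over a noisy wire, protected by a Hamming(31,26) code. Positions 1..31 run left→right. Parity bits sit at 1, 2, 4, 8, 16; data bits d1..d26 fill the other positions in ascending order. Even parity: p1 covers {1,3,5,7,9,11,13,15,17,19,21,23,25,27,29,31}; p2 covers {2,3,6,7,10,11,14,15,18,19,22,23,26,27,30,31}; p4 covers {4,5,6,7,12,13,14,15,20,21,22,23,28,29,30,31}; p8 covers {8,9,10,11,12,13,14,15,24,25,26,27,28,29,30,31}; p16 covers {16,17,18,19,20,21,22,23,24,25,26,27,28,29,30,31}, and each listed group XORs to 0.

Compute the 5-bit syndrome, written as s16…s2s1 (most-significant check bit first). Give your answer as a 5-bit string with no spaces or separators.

00000

s1 (pos 1,3,5,7,9,11,13,15,17,19,21,23,25,27,29,31): 0⊕1⊕0⊕1⊕1⊕1⊕1⊕0⊕0⊕1⊕1⊕1⊕0⊕0⊕1⊕1 = 0
s2 (pos 2,3,6,7,10,11,14,15,18,19,22,23,26,27,30,31): 0⊕1⊕0⊕1⊕0⊕1⊕1⊕0⊕0⊕1⊕0⊕1⊕1⊕0⊕0⊕1 = 0
s4 (pos 4,5,6,7,12,13,14,15,20,21,22,23,28,29,30,31): 0⊕0⊕0⊕1⊕1⊕1⊕1⊕0⊕0⊕1⊕0⊕1⊕0⊕1⊕0⊕1 = 0
s8 (pos 8,9,10,11,12,13,14,15,24,25,26,27,28,29,30,31): 1⊕1⊕0⊕1⊕1⊕1⊕1⊕0⊕1⊕0⊕1⊕0⊕0⊕1⊕0⊕1 = 0
s16 (pos 16,17,18,19,20,21,22,23,24,25,26,27,28,29,30,31): 1⊕0⊕0⊕1⊕0⊕1⊕0⊕1⊕1⊕0⊕1⊕0⊕0⊕1⊕0⊕1 = 0
Syndrome s16…s1 = 00000 → no error.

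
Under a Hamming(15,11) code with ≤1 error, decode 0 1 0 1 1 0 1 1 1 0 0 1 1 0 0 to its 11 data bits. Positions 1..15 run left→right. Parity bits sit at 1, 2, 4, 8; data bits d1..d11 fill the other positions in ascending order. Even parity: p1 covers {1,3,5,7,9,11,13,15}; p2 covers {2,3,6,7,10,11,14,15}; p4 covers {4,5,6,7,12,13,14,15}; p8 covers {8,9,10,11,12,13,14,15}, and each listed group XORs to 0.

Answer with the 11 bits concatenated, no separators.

01011001100

s1 (pos 1,3,5,7,9,11,13,15): 0⊕0⊕1⊕1⊕1⊕0⊕1⊕0 = 0
s2 (pos 2,3,6,7,10,11,14,15): 1⊕0⊕0⊕1⊕0⊕0⊕0⊕0 = 0
s4 (pos 4,5,6,7,12,13,14,15): 1⊕1⊕0⊕1⊕1⊕1⊕0⊕0 = 1
s8 (pos 8,9,10,11,12,13,14,15): 1⊕1⊕0⊕0⊕1⊕1⊕0⊕0 = 0
Syndrome s8…s1 = 0100 → error at position 4.
Flip position 4: 010110111001100 → 010010111001100
Read data bits from positions 3,5,6,7,9,10,11,12,13,14,15: 01011001100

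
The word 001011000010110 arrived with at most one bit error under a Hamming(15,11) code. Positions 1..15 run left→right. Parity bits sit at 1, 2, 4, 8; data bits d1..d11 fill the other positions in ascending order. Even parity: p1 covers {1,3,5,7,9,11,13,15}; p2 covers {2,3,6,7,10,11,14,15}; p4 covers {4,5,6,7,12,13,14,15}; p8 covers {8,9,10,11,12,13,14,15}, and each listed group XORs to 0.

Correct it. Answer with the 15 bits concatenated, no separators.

001011010010110

s1 (pos 1,3,5,7,9,11,13,15): 0⊕1⊕1⊕0⊕0⊕1⊕1⊕0 = 0
s2 (pos 2,3,6,7,10,11,14,15): 0⊕1⊕1⊕0⊕0⊕1⊕1⊕0 = 0
s4 (pos 4,5,6,7,12,13,14,15): 0⊕1⊕1⊕0⊕0⊕1⊕1⊕0 = 0
s8 (pos 8,9,10,11,12,13,14,15): 0⊕0⊕0⊕1⊕0⊕1⊕1⊕0 = 1
Syndrome s8…s1 = 1000 → error at position 8.
Flip position 8: 001011000010110 → 001011010010110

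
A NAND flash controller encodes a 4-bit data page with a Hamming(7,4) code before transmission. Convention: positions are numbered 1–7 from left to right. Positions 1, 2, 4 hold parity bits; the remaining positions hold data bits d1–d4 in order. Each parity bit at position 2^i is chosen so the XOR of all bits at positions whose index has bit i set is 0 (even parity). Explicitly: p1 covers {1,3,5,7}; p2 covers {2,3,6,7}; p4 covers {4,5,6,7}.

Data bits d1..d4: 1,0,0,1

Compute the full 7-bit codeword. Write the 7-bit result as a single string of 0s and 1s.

0011001

Place data at non-parity positions: p1 p2 1 p4 0 0 1
p1 (pos 1,3,5,7): XOR of data positions = 1⊕0⊕1 = 0
p2 (pos 2,3,6,7): XOR of data positions = 1⊕0⊕1 = 0
p4 (pos 4,5,6,7): XOR of data positions = 0⊕0⊕1 = 1
Codeword: 0011001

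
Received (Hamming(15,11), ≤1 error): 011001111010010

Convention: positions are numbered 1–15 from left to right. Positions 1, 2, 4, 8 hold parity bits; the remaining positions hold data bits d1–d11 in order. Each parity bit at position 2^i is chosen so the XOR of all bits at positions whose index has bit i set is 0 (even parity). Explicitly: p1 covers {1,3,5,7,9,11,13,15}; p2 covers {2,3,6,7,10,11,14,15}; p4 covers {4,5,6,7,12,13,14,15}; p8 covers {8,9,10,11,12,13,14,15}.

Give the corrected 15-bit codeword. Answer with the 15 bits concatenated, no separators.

s1 (pos 1,3,5,7,9,11,13,15): 0⊕1⊕0⊕1⊕1⊕1⊕0⊕0 = 0
s2 (pos 2,3,6,7,10,11,14,15): 1⊕1⊕1⊕1⊕0⊕1⊕1⊕0 = 0
s4 (pos 4,5,6,7,12,13,14,15): 0⊕0⊕1⊕1⊕0⊕0⊕1⊕0 = 1
s8 (pos 8,9,10,11,12,13,14,15): 1⊕1⊕0⊕1⊕0⊕0⊕1⊕0 = 0
Syndrome s8…s1 = 0100 → error at position 4.
Flip position 4: 011001111010010 → 011101111010010

011101111010010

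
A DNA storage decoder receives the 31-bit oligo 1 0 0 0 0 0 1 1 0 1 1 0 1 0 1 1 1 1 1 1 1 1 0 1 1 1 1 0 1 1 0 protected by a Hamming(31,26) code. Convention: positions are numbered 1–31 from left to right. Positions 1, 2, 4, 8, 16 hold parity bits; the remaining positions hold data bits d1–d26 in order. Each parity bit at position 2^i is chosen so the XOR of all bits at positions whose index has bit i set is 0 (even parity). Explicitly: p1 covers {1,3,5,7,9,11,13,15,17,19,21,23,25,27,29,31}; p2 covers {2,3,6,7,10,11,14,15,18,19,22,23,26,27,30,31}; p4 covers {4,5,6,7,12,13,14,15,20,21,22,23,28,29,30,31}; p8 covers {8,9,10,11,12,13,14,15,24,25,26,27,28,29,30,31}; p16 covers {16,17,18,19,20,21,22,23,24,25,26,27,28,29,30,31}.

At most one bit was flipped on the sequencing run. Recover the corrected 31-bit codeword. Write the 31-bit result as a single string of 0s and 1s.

1000001101101011111111010110110

s1 (pos 1,3,5,7,9,11,13,15,17,19,21,23,25,27,29,31): 1⊕0⊕0⊕1⊕0⊕1⊕1⊕1⊕1⊕1⊕1⊕0⊕1⊕1⊕1⊕0 = 1
s2 (pos 2,3,6,7,10,11,14,15,18,19,22,23,26,27,30,31): 0⊕0⊕0⊕1⊕1⊕1⊕0⊕1⊕1⊕1⊕1⊕0⊕1⊕1⊕1⊕0 = 0
s4 (pos 4,5,6,7,12,13,14,15,20,21,22,23,28,29,30,31): 0⊕0⊕0⊕1⊕0⊕1⊕0⊕1⊕1⊕1⊕1⊕0⊕0⊕1⊕1⊕0 = 0
s8 (pos 8,9,10,11,12,13,14,15,24,25,26,27,28,29,30,31): 1⊕0⊕1⊕1⊕0⊕1⊕0⊕1⊕1⊕1⊕1⊕1⊕0⊕1⊕1⊕0 = 1
s16 (pos 16,17,18,19,20,21,22,23,24,25,26,27,28,29,30,31): 1⊕1⊕1⊕1⊕1⊕1⊕1⊕0⊕1⊕1⊕1⊕1⊕0⊕1⊕1⊕0 = 1
Syndrome s16…s1 = 11001 → error at position 25.
Flip position 25: 1000001101101011111111011110110 → 1000001101101011111111010110110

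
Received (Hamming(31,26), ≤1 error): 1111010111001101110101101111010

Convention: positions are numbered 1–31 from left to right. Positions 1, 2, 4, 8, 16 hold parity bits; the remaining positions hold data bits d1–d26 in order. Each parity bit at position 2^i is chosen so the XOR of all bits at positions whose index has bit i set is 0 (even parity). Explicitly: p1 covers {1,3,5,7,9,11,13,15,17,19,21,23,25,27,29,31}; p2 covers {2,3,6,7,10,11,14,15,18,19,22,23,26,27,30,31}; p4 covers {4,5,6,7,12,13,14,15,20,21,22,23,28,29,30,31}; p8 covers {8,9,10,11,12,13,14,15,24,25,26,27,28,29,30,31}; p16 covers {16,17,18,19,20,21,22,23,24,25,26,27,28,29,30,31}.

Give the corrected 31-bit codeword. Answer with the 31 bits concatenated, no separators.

s1 (pos 1,3,5,7,9,11,13,15,17,19,21,23,25,27,29,31): 1⊕1⊕0⊕0⊕1⊕0⊕1⊕0⊕1⊕0⊕0⊕1⊕1⊕1⊕0⊕0 = 0
s2 (pos 2,3,6,7,10,11,14,15,18,19,22,23,26,27,30,31): 1⊕1⊕1⊕0⊕1⊕0⊕1⊕0⊕1⊕0⊕1⊕1⊕1⊕1⊕1⊕0 = 1
s4 (pos 4,5,6,7,12,13,14,15,20,21,22,23,28,29,30,31): 1⊕0⊕1⊕0⊕0⊕1⊕1⊕0⊕1⊕0⊕1⊕1⊕1⊕0⊕1⊕0 = 1
s8 (pos 8,9,10,11,12,13,14,15,24,25,26,27,28,29,30,31): 1⊕1⊕1⊕0⊕0⊕1⊕1⊕0⊕0⊕1⊕1⊕1⊕1⊕0⊕1⊕0 = 0
s16 (pos 16,17,18,19,20,21,22,23,24,25,26,27,28,29,30,31): 1⊕1⊕1⊕0⊕1⊕0⊕1⊕1⊕0⊕1⊕1⊕1⊕1⊕0⊕1⊕0 = 1
Syndrome s16…s1 = 10110 → error at position 22.
Flip position 22: 1111010111001101110101101111010 → 1111010111001101110100101111010

1111010111001101110100101111010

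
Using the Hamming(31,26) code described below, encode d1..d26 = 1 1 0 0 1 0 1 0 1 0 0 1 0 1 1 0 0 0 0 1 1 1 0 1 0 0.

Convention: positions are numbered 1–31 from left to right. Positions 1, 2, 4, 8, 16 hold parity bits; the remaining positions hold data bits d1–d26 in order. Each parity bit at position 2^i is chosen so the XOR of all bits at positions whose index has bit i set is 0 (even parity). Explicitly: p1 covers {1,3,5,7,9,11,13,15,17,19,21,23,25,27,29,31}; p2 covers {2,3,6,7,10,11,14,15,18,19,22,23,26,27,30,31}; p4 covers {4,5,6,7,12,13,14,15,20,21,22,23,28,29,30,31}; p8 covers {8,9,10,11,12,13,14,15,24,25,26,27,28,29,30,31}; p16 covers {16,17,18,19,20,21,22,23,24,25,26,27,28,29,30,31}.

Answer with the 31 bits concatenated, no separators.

Place data at non-parity positions: p1 p2 1 p4 1 0 0 p8 1 0 1 0 1 0 0 p16 1 0 1 1 0 0 0 0 1 1 1 0 1 0 0
p1 (pos 1,3,5,7,9,11,13,15,17,19,21,23,25,27,29,31): XOR of data positions = 1⊕1⊕0⊕1⊕1⊕1⊕0⊕1⊕1⊕0⊕0⊕1⊕1⊕1⊕0 = 0
p2 (pos 2,3,6,7,10,11,14,15,18,19,22,23,26,27,30,31): XOR of data positions = 1⊕0⊕0⊕0⊕1⊕0⊕0⊕0⊕1⊕0⊕0⊕1⊕1⊕0⊕0 = 1
p4 (pos 4,5,6,7,12,13,14,15,20,21,22,23,28,29,30,31): XOR of data positions = 1⊕0⊕0⊕0⊕1⊕0⊕0⊕1⊕0⊕0⊕0⊕0⊕1⊕0⊕0 = 0
p8 (pos 8,9,10,11,12,13,14,15,24,25,26,27,28,29,30,31): XOR of data positions = 1⊕0⊕1⊕0⊕1⊕0⊕0⊕0⊕1⊕1⊕1⊕0⊕1⊕0⊕0 = 1
p16 (pos 16,17,18,19,20,21,22,23,24,25,26,27,28,29,30,31): XOR of data positions = 1⊕0⊕1⊕1⊕0⊕0⊕0⊕0⊕1⊕1⊕1⊕0⊕1⊕0⊕0 = 1
Codeword: 0110100110101001101100001110100

0110100110101001101100001110100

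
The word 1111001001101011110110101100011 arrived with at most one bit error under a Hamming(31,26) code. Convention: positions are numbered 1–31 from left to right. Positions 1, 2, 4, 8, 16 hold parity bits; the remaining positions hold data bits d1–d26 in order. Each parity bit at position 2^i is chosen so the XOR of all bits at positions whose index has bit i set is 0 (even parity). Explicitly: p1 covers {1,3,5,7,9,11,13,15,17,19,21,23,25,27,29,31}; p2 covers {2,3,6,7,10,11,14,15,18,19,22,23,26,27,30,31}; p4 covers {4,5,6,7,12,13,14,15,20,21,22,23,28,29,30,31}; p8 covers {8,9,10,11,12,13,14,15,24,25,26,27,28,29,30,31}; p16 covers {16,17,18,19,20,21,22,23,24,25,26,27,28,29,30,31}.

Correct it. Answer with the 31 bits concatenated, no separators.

s1 (pos 1,3,5,7,9,11,13,15,17,19,21,23,25,27,29,31): 1⊕1⊕0⊕1⊕0⊕1⊕1⊕1⊕1⊕0⊕1⊕1⊕1⊕0⊕0⊕1 = 1
s2 (pos 2,3,6,7,10,11,14,15,18,19,22,23,26,27,30,31): 1⊕1⊕0⊕1⊕1⊕1⊕0⊕1⊕1⊕0⊕0⊕1⊕1⊕0⊕1⊕1 = 1
s4 (pos 4,5,6,7,12,13,14,15,20,21,22,23,28,29,30,31): 1⊕0⊕0⊕1⊕0⊕1⊕0⊕1⊕1⊕1⊕0⊕1⊕0⊕0⊕1⊕1 = 1
s8 (pos 8,9,10,11,12,13,14,15,24,25,26,27,28,29,30,31): 0⊕0⊕1⊕1⊕0⊕1⊕0⊕1⊕0⊕1⊕1⊕0⊕0⊕0⊕1⊕1 = 0
s16 (pos 16,17,18,19,20,21,22,23,24,25,26,27,28,29,30,31): 1⊕1⊕1⊕0⊕1⊕1⊕0⊕1⊕0⊕1⊕1⊕0⊕0⊕0⊕1⊕1 = 0
Syndrome s16…s1 = 00111 → error at position 7.
Flip position 7: 1111001001101011110110101100011 → 1111000001101011110110101100011

1111000001101011110110101100011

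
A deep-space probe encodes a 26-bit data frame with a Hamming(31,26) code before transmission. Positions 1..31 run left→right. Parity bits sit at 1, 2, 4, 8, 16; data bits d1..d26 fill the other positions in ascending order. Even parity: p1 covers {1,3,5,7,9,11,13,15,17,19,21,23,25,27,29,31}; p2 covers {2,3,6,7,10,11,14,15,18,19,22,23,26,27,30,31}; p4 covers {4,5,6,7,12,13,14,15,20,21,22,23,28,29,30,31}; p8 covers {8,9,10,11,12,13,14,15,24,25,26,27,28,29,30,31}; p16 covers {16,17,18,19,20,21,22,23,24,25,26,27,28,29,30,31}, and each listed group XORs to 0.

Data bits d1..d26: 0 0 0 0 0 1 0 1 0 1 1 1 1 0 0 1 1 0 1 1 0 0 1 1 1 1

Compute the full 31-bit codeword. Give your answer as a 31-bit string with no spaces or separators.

0101000001010110110011011001111

Place data at non-parity positions: p1 p2 0 p4 0 0 0 p8 0 1 0 1 0 1 1 p16 1 1 0 0 1 1 0 1 1 0 0 1 1 1 1
p1 (pos 1,3,5,7,9,11,13,15,17,19,21,23,25,27,29,31): XOR of data positions = 0⊕0⊕0⊕0⊕0⊕0⊕1⊕1⊕0⊕1⊕0⊕1⊕0⊕1⊕1 = 0
p2 (pos 2,3,6,7,10,11,14,15,18,19,22,23,26,27,30,31): XOR of data positions = 0⊕0⊕0⊕1⊕0⊕1⊕1⊕1⊕0⊕1⊕0⊕0⊕0⊕1⊕1 = 1
p4 (pos 4,5,6,7,12,13,14,15,20,21,22,23,28,29,30,31): XOR of data positions = 0⊕0⊕0⊕1⊕0⊕1⊕1⊕0⊕1⊕1⊕0⊕1⊕1⊕1⊕1 = 1
p8 (pos 8,9,10,11,12,13,14,15,24,25,26,27,28,29,30,31): XOR of data positions = 0⊕1⊕0⊕1⊕0⊕1⊕1⊕1⊕1⊕0⊕0⊕1⊕1⊕1⊕1 = 0
p16 (pos 16,17,18,19,20,21,22,23,24,25,26,27,28,29,30,31): XOR of data positions = 1⊕1⊕0⊕0⊕1⊕1⊕0⊕1⊕1⊕0⊕0⊕1⊕1⊕1⊕1 = 0
Codeword: 0101000001010110110011011001111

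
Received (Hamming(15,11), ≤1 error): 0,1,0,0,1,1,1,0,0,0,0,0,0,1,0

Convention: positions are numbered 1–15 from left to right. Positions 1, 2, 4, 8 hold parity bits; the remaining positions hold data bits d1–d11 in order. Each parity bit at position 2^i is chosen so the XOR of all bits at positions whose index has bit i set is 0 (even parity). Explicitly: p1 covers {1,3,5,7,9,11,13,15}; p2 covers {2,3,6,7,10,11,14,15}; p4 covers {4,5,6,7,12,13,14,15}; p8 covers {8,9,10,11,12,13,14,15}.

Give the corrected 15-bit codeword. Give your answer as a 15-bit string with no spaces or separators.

s1 (pos 1,3,5,7,9,11,13,15): 0⊕0⊕1⊕1⊕0⊕0⊕0⊕0 = 0
s2 (pos 2,3,6,7,10,11,14,15): 1⊕0⊕1⊕1⊕0⊕0⊕1⊕0 = 0
s4 (pos 4,5,6,7,12,13,14,15): 0⊕1⊕1⊕1⊕0⊕0⊕1⊕0 = 0
s8 (pos 8,9,10,11,12,13,14,15): 0⊕0⊕0⊕0⊕0⊕0⊕1⊕0 = 1
Syndrome s8…s1 = 1000 → error at position 8.
Flip position 8: 010011100000010 → 010011110000010

010011110000010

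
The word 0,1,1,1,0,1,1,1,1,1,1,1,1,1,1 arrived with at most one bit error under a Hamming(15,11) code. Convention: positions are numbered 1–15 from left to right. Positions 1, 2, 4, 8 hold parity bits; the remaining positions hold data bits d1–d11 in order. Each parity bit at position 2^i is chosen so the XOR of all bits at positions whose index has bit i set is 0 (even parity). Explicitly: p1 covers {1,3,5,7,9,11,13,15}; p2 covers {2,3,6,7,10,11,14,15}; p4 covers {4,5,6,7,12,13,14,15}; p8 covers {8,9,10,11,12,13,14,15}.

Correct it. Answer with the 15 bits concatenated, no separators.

011001111111111

s1 (pos 1,3,5,7,9,11,13,15): 0⊕1⊕0⊕1⊕1⊕1⊕1⊕1 = 0
s2 (pos 2,3,6,7,10,11,14,15): 1⊕1⊕1⊕1⊕1⊕1⊕1⊕1 = 0
s4 (pos 4,5,6,7,12,13,14,15): 1⊕0⊕1⊕1⊕1⊕1⊕1⊕1 = 1
s8 (pos 8,9,10,11,12,13,14,15): 1⊕1⊕1⊕1⊕1⊕1⊕1⊕1 = 0
Syndrome s8…s1 = 0100 → error at position 4.
Flip position 4: 011101111111111 → 011001111111111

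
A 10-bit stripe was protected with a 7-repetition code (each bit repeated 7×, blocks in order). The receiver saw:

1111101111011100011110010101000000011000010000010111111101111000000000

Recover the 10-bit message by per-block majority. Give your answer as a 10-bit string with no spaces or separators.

Block 1 (1111101): 6 ones → 1
Block 2 (1110111): 6 ones → 1
Block 3 (0001111): 4 ones → 1
Block 4 (0010101): 3 ones → 0
Block 5 (0000000): 0 ones → 0
Block 6 (1100001): 3 ones → 0
Block 7 (0000010): 1 one → 0
Block 8 (1111111): 7 ones → 1
Block 9 (0111100): 4 ones → 1
Block 10 (0000000): 0 ones → 0

1110000110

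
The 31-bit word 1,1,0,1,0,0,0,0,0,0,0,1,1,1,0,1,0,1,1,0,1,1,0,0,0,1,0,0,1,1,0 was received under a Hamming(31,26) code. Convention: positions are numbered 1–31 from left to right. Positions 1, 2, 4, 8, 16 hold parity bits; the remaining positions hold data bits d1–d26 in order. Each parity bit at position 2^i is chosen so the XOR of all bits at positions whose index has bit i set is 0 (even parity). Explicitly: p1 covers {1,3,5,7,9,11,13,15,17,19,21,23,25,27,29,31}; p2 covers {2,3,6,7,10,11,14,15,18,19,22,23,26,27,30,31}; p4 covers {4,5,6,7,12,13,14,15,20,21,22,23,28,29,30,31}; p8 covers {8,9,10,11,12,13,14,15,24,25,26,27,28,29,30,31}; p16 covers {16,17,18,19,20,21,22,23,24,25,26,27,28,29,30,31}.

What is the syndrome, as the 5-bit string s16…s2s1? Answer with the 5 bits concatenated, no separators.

00011

s1 (pos 1,3,5,7,9,11,13,15,17,19,21,23,25,27,29,31): 1⊕0⊕0⊕0⊕0⊕0⊕1⊕0⊕0⊕1⊕1⊕0⊕0⊕0⊕1⊕0 = 1
s2 (pos 2,3,6,7,10,11,14,15,18,19,22,23,26,27,30,31): 1⊕0⊕0⊕0⊕0⊕0⊕1⊕0⊕1⊕1⊕1⊕0⊕1⊕0⊕1⊕0 = 1
s4 (pos 4,5,6,7,12,13,14,15,20,21,22,23,28,29,30,31): 1⊕0⊕0⊕0⊕1⊕1⊕1⊕0⊕0⊕1⊕1⊕0⊕0⊕1⊕1⊕0 = 0
s8 (pos 8,9,10,11,12,13,14,15,24,25,26,27,28,29,30,31): 0⊕0⊕0⊕0⊕1⊕1⊕1⊕0⊕0⊕0⊕1⊕0⊕0⊕1⊕1⊕0 = 0
s16 (pos 16,17,18,19,20,21,22,23,24,25,26,27,28,29,30,31): 1⊕0⊕1⊕1⊕0⊕1⊕1⊕0⊕0⊕0⊕1⊕0⊕0⊕1⊕1⊕0 = 0
Syndrome s16…s1 = 00011 → error at position 3.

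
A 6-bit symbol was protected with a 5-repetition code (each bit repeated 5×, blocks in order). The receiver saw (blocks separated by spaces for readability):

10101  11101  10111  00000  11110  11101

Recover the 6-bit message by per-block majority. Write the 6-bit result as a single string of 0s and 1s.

111011

Block 1 (10101): 3 ones → 1
Block 2 (11101): 4 ones → 1
Block 3 (10111): 4 ones → 1
Block 4 (00000): 0 ones → 0
Block 5 (11110): 4 ones → 1
Block 6 (11101): 4 ones → 1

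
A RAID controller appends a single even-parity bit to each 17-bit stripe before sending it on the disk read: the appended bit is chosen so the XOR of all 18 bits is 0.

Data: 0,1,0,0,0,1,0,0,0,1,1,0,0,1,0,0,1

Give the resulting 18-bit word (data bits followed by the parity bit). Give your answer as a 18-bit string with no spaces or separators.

010001000110010010

XOR of the 17 data bits: 0⊕1⊕0⊕0⊕0⊕1⊕0⊕0⊕0⊕1⊕1⊕0⊕0⊕1⊕0⊕0⊕1 = 0
Parity bit = 0 (so all 18 bits XOR to 0).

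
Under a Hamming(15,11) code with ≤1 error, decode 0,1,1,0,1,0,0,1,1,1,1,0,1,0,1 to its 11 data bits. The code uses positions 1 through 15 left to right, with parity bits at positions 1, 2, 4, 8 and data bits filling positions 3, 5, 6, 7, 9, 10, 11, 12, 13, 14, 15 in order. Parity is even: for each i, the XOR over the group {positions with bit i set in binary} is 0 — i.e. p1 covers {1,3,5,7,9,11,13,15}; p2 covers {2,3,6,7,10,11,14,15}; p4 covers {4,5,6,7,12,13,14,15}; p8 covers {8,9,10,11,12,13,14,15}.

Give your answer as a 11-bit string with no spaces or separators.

s1 (pos 1,3,5,7,9,11,13,15): 0⊕1⊕1⊕0⊕1⊕1⊕1⊕1 = 0
s2 (pos 2,3,6,7,10,11,14,15): 1⊕1⊕0⊕0⊕1⊕1⊕0⊕1 = 1
s4 (pos 4,5,6,7,12,13,14,15): 0⊕1⊕0⊕0⊕0⊕1⊕0⊕1 = 1
s8 (pos 8,9,10,11,12,13,14,15): 1⊕1⊕1⊕1⊕0⊕1⊕0⊕1 = 0
Syndrome s8…s1 = 0110 → error at position 6.
Flip position 6: 011010011110101 → 011011011110101
Read data bits from positions 3,5,6,7,9,10,11,12,13,14,15: 11101110101

11101110101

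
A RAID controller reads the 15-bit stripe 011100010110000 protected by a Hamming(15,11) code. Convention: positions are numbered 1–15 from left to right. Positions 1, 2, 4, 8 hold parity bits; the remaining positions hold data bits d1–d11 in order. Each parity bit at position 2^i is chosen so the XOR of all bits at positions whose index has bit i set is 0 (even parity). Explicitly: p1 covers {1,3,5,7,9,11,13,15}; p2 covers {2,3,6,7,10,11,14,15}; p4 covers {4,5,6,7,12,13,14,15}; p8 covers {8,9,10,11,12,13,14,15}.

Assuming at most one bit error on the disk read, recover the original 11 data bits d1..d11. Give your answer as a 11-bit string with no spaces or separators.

10000111000

s1 (pos 1,3,5,7,9,11,13,15): 0⊕1⊕0⊕0⊕0⊕1⊕0⊕0 = 0
s2 (pos 2,3,6,7,10,11,14,15): 1⊕1⊕0⊕0⊕1⊕1⊕0⊕0 = 0
s4 (pos 4,5,6,7,12,13,14,15): 1⊕0⊕0⊕0⊕0⊕0⊕0⊕0 = 1
s8 (pos 8,9,10,11,12,13,14,15): 1⊕0⊕1⊕1⊕0⊕0⊕0⊕0 = 1
Syndrome s8…s1 = 1100 → error at position 12.
Flip position 12: 011100010110000 → 011100010111000
Read data bits from positions 3,5,6,7,9,10,11,12,13,14,15: 10000111000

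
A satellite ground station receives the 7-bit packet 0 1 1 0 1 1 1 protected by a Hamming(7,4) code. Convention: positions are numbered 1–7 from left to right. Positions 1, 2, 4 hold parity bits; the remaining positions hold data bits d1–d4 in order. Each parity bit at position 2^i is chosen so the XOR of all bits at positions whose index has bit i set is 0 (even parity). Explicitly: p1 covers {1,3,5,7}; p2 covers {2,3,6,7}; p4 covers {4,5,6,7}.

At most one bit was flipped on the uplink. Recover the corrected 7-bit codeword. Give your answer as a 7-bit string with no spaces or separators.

0110011

s1 (pos 1,3,5,7): 0⊕1⊕1⊕1 = 1
s2 (pos 2,3,6,7): 1⊕1⊕1⊕1 = 0
s4 (pos 4,5,6,7): 0⊕1⊕1⊕1 = 1
Syndrome s4…s1 = 101 → error at position 5.
Flip position 5: 0110111 → 0110011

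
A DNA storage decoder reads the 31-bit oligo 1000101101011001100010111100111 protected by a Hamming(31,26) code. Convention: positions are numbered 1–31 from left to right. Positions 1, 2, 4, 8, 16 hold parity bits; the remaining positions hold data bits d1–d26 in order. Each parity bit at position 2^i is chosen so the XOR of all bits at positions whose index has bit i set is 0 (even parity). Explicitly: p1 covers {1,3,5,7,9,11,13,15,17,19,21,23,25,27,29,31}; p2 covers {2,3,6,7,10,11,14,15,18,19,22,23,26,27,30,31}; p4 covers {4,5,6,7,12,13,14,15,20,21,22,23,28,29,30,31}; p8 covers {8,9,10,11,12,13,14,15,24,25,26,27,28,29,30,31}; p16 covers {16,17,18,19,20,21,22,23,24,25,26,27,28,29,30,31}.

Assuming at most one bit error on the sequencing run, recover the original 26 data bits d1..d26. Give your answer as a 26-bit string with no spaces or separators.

s1 (pos 1,3,5,7,9,11,13,15,17,19,21,23,25,27,29,31): 1⊕0⊕1⊕1⊕0⊕0⊕1⊕0⊕1⊕0⊕1⊕1⊕1⊕0⊕1⊕1 = 0
s2 (pos 2,3,6,7,10,11,14,15,18,19,22,23,26,27,30,31): 0⊕0⊕0⊕1⊕1⊕0⊕0⊕0⊕0⊕0⊕0⊕1⊕1⊕0⊕1⊕1 = 0
s4 (pos 4,5,6,7,12,13,14,15,20,21,22,23,28,29,30,31): 0⊕1⊕0⊕1⊕1⊕1⊕0⊕0⊕0⊕1⊕0⊕1⊕0⊕1⊕1⊕1 = 1
s8 (pos 8,9,10,11,12,13,14,15,24,25,26,27,28,29,30,31): 1⊕0⊕1⊕0⊕1⊕1⊕0⊕0⊕1⊕1⊕1⊕0⊕0⊕1⊕1⊕1 = 0
s16 (pos 16,17,18,19,20,21,22,23,24,25,26,27,28,29,30,31): 1⊕1⊕0⊕0⊕0⊕1⊕0⊕1⊕1⊕1⊕1⊕0⊕0⊕1⊕1⊕1 = 0
Syndrome s16…s1 = 00100 → error at position 4.
Flip position 4: 1000101101011001100010111100111 → 1001101101011001100010111100111
Read data bits from positions 3,5,6,7,9,10,11,12,13,14,15,17,18,19,20,21,22,23,24,25,26,27,28,29,30,31: 01010101100100010111100111

01010101100100010111100111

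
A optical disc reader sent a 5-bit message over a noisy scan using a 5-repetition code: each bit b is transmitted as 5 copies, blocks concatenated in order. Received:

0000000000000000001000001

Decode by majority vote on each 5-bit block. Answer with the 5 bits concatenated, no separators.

00000

Block 1 (00000): 0 ones → 0
Block 2 (00000): 0 ones → 0
Block 3 (00000): 0 ones → 0
Block 4 (00010): 1 one → 0
Block 5 (00001): 1 one → 0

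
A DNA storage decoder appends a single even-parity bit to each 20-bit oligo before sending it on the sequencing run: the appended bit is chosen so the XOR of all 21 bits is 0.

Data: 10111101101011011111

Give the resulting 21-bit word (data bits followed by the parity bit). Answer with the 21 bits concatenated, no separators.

XOR of the 20 data bits: 1⊕0⊕1⊕1⊕1⊕1⊕0⊕1⊕1⊕0⊕1⊕0⊕1⊕1⊕0⊕1⊕1⊕1⊕1⊕1 = 1
Parity bit = 1 (so all 21 bits XOR to 0).

101111011010110111111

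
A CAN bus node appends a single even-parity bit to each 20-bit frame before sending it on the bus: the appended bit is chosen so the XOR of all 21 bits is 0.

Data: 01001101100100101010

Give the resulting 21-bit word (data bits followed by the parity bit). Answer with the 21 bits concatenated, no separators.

010011011001001010101

XOR of the 20 data bits: 0⊕1⊕0⊕0⊕1⊕1⊕0⊕1⊕1⊕0⊕0⊕1⊕0⊕0⊕1⊕0⊕1⊕0⊕1⊕0 = 1
Parity bit = 1 (so all 21 bits XOR to 0).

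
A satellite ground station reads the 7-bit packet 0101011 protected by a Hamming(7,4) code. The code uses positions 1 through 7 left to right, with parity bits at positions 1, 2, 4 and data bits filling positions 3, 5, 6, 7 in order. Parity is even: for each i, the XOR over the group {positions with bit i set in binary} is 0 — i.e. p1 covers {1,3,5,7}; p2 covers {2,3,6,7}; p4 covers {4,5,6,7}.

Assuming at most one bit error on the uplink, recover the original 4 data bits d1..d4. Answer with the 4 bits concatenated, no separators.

0010

s1 (pos 1,3,5,7): 0⊕0⊕0⊕1 = 1
s2 (pos 2,3,6,7): 1⊕0⊕1⊕1 = 1
s4 (pos 4,5,6,7): 1⊕0⊕1⊕1 = 1
Syndrome s4…s1 = 111 → error at position 7.
Flip position 7: 0101011 → 0101010
Read data bits from positions 3,5,6,7: 0010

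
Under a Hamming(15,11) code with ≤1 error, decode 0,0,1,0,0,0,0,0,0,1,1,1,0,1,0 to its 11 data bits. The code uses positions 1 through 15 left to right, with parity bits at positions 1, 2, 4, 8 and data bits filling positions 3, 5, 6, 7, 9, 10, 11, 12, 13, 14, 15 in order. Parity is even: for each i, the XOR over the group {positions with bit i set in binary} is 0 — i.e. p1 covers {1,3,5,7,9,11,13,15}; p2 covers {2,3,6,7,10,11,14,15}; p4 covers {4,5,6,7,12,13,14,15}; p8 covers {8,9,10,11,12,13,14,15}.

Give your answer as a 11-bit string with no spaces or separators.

s1 (pos 1,3,5,7,9,11,13,15): 0⊕1⊕0⊕0⊕0⊕1⊕0⊕0 = 0
s2 (pos 2,3,6,7,10,11,14,15): 0⊕1⊕0⊕0⊕1⊕1⊕1⊕0 = 0
s4 (pos 4,5,6,7,12,13,14,15): 0⊕0⊕0⊕0⊕1⊕0⊕1⊕0 = 0
s8 (pos 8,9,10,11,12,13,14,15): 0⊕0⊕1⊕1⊕1⊕0⊕1⊕0 = 0
Syndrome s8…s1 = 0000 → no error.
Read data bits from positions 3,5,6,7,9,10,11,12,13,14,15: 10000111010

10000111010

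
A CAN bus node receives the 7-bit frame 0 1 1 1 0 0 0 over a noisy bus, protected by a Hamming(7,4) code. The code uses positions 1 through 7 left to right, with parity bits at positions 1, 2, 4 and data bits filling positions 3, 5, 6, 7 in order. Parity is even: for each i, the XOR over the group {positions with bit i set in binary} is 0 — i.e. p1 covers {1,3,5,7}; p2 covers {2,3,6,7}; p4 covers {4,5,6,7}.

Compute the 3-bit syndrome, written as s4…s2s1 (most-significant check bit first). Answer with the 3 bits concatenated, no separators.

101

s1 (pos 1,3,5,7): 0⊕1⊕0⊕0 = 1
s2 (pos 2,3,6,7): 1⊕1⊕0⊕0 = 0
s4 (pos 4,5,6,7): 1⊕0⊕0⊕0 = 1
Syndrome s4…s1 = 101 → error at position 5.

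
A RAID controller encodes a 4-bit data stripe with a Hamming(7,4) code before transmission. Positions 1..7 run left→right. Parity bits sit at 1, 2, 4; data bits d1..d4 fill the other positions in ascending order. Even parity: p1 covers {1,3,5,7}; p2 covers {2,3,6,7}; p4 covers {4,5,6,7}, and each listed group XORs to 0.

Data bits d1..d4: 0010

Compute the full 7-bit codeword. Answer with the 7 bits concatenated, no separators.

Place data at non-parity positions: p1 p2 0 p4 0 1 0
p1 (pos 1,3,5,7): XOR of data positions = 0⊕0⊕0 = 0
p2 (pos 2,3,6,7): XOR of data positions = 0⊕1⊕0 = 1
p4 (pos 4,5,6,7): XOR of data positions = 0⊕1⊕0 = 1
Codeword: 0101010

0101010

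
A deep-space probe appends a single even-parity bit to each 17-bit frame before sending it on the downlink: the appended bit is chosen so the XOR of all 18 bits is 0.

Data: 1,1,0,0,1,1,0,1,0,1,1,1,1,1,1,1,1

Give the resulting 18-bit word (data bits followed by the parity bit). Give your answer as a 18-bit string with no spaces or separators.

XOR of the 17 data bits: 1⊕1⊕0⊕0⊕1⊕1⊕0⊕1⊕0⊕1⊕1⊕1⊕1⊕1⊕1⊕1⊕1 = 1
Parity bit = 1 (so all 18 bits XOR to 0).

110011010111111111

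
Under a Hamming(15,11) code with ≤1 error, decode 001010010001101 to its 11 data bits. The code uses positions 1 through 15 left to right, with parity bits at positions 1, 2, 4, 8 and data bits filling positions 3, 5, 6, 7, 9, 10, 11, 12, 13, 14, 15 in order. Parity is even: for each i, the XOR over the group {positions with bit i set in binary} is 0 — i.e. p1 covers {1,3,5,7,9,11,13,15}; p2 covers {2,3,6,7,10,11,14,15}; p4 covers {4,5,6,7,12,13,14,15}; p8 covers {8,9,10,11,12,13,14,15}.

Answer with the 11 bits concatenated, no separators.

11000001101

s1 (pos 1,3,5,7,9,11,13,15): 0⊕1⊕1⊕0⊕0⊕0⊕1⊕1 = 0
s2 (pos 2,3,6,7,10,11,14,15): 0⊕1⊕0⊕0⊕0⊕0⊕0⊕1 = 0
s4 (pos 4,5,6,7,12,13,14,15): 0⊕1⊕0⊕0⊕1⊕1⊕0⊕1 = 0
s8 (pos 8,9,10,11,12,13,14,15): 1⊕0⊕0⊕0⊕1⊕1⊕0⊕1 = 0
Syndrome s8…s1 = 0000 → no error.
Read data bits from positions 3,5,6,7,9,10,11,12,13,14,15: 11000001101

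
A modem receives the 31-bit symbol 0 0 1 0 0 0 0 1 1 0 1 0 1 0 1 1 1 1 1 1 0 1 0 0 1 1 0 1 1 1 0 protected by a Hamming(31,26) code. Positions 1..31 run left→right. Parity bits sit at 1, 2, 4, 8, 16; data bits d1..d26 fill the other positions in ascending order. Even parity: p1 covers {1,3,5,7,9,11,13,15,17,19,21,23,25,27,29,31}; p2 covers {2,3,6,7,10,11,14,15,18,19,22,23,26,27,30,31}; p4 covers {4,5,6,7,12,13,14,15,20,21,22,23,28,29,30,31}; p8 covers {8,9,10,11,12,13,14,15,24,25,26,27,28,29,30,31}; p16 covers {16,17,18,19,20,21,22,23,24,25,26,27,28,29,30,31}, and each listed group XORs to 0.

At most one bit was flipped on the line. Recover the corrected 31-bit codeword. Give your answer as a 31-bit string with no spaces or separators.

s1 (pos 1,3,5,7,9,11,13,15,17,19,21,23,25,27,29,31): 0⊕1⊕0⊕0⊕1⊕1⊕1⊕1⊕1⊕1⊕0⊕0⊕1⊕0⊕1⊕0 = 1
s2 (pos 2,3,6,7,10,11,14,15,18,19,22,23,26,27,30,31): 0⊕1⊕0⊕0⊕0⊕1⊕0⊕1⊕1⊕1⊕1⊕0⊕1⊕0⊕1⊕0 = 0
s4 (pos 4,5,6,7,12,13,14,15,20,21,22,23,28,29,30,31): 0⊕0⊕0⊕0⊕0⊕1⊕0⊕1⊕1⊕0⊕1⊕0⊕1⊕1⊕1⊕0 = 1
s8 (pos 8,9,10,11,12,13,14,15,24,25,26,27,28,29,30,31): 1⊕1⊕0⊕1⊕0⊕1⊕0⊕1⊕0⊕1⊕1⊕0⊕1⊕1⊕1⊕0 = 0
s16 (pos 16,17,18,19,20,21,22,23,24,25,26,27,28,29,30,31): 1⊕1⊕1⊕1⊕1⊕0⊕1⊕0⊕0⊕1⊕1⊕0⊕1⊕1⊕1⊕0 = 1
Syndrome s16…s1 = 10101 → error at position 21.
Flip position 21: 0010000110101011111101001101110 → 0010000110101011111111001101110

0010000110101011111111001101110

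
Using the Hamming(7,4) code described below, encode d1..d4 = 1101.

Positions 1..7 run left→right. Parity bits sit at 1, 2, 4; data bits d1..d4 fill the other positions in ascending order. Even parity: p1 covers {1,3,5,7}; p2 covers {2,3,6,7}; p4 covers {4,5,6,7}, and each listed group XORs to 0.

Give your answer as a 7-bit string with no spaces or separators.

1010101

Place data at non-parity positions: p1 p2 1 p4 1 0 1
p1 (pos 1,3,5,7): XOR of data positions = 1⊕1⊕1 = 1
p2 (pos 2,3,6,7): XOR of data positions = 1⊕0⊕1 = 0
p4 (pos 4,5,6,7): XOR of data positions = 1⊕0⊕1 = 0
Codeword: 1010101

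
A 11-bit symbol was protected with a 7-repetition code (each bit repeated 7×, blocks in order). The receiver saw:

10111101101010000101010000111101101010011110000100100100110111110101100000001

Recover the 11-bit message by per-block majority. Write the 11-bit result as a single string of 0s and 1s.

Block 1 (1011110): 5 ones → 1
Block 2 (1101010): 4 ones → 1
Block 3 (0001010): 2 ones → 0
Block 4 (1000011): 3 ones → 0
Block 5 (1101101): 5 ones → 1
Block 6 (0100111): 4 ones → 1
Block 7 (1000010): 2 ones → 0
Block 8 (0100100): 2 ones → 0
Block 9 (1101111): 6 ones → 1
Block 10 (1010110): 4 ones → 1
Block 11 (0000001): 1 one → 0

11001100110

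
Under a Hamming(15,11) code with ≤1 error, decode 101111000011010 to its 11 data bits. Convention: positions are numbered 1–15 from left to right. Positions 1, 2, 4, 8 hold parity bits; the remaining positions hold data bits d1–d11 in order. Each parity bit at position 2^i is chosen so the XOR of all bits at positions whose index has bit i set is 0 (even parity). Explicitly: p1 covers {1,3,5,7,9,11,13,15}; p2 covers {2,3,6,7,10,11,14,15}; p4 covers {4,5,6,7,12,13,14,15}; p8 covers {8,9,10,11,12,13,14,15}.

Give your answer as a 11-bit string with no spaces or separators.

11100010010

s1 (pos 1,3,5,7,9,11,13,15): 1⊕1⊕1⊕0⊕0⊕1⊕0⊕0 = 0
s2 (pos 2,3,6,7,10,11,14,15): 0⊕1⊕1⊕0⊕0⊕1⊕1⊕0 = 0
s4 (pos 4,5,6,7,12,13,14,15): 1⊕1⊕1⊕0⊕1⊕0⊕1⊕0 = 1
s8 (pos 8,9,10,11,12,13,14,15): 0⊕0⊕0⊕1⊕1⊕0⊕1⊕0 = 1
Syndrome s8…s1 = 1100 → error at position 12.
Flip position 12: 101111000011010 → 101111000010010
Read data bits from positions 3,5,6,7,9,10,11,12,13,14,15: 11100010010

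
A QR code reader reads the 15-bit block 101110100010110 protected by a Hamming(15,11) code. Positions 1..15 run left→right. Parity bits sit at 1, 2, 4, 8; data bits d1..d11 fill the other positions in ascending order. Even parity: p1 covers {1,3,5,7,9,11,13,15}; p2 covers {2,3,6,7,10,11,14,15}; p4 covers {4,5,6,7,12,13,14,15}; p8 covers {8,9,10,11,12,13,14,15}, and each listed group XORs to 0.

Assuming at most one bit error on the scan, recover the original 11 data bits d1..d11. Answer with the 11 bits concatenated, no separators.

11010011110

s1 (pos 1,3,5,7,9,11,13,15): 1⊕1⊕1⊕1⊕0⊕1⊕1⊕0 = 0
s2 (pos 2,3,6,7,10,11,14,15): 0⊕1⊕0⊕1⊕0⊕1⊕1⊕0 = 0
s4 (pos 4,5,6,7,12,13,14,15): 1⊕1⊕0⊕1⊕0⊕1⊕1⊕0 = 1
s8 (pos 8,9,10,11,12,13,14,15): 0⊕0⊕0⊕1⊕0⊕1⊕1⊕0 = 1
Syndrome s8…s1 = 1100 → error at position 12.
Flip position 12: 101110100010110 → 101110100011110
Read data bits from positions 3,5,6,7,9,10,11,12,13,14,15: 11010011110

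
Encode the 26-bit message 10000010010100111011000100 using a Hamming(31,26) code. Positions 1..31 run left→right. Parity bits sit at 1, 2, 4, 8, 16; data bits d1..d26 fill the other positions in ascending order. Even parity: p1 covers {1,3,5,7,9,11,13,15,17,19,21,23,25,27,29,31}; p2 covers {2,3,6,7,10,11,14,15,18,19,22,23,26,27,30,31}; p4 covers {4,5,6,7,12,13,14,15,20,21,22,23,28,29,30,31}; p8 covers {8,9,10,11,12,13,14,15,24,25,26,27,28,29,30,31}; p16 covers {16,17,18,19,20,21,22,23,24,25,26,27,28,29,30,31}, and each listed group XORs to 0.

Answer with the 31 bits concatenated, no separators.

Place data at non-parity positions: p1 p2 1 p4 0 0 0 p8 0 0 1 0 0 1 0 p16 1 0 0 1 1 1 0 1 1 0 0 0 1 0 0
p1 (pos 1,3,5,7,9,11,13,15,17,19,21,23,25,27,29,31): XOR of data positions = 1⊕0⊕0⊕0⊕1⊕0⊕0⊕1⊕0⊕1⊕0⊕1⊕0⊕1⊕0 = 0
p2 (pos 2,3,6,7,10,11,14,15,18,19,22,23,26,27,30,31): XOR of data positions = 1⊕0⊕0⊕0⊕1⊕1⊕0⊕0⊕0⊕1⊕0⊕0⊕0⊕0⊕0 = 0
p4 (pos 4,5,6,7,12,13,14,15,20,21,22,23,28,29,30,31): XOR of data positions = 0⊕0⊕0⊕0⊕0⊕1⊕0⊕1⊕1⊕1⊕0⊕0⊕1⊕0⊕0 = 1
p8 (pos 8,9,10,11,12,13,14,15,24,25,26,27,28,29,30,31): XOR of data positions = 0⊕0⊕1⊕0⊕0⊕1⊕0⊕1⊕1⊕0⊕0⊕0⊕1⊕0⊕0 = 1
p16 (pos 16,17,18,19,20,21,22,23,24,25,26,27,28,29,30,31): XOR of data positions = 1⊕0⊕0⊕1⊕1⊕1⊕0⊕1⊕1⊕0⊕0⊕0⊕1⊕0⊕0 = 1
Codeword: 0011000100100101100111011000100

0011000100100101100111011000100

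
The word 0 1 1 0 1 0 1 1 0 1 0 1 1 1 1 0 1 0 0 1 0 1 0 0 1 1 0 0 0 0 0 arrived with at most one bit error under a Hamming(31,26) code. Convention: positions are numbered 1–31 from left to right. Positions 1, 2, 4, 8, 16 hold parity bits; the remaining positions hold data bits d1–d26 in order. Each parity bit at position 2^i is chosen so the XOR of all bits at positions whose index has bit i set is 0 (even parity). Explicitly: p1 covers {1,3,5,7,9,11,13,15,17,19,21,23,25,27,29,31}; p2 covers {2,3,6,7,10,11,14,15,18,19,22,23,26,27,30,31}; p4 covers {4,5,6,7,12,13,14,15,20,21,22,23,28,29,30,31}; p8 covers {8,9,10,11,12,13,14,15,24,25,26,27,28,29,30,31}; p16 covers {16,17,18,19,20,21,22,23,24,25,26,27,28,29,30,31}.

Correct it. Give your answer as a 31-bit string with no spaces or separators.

0110101101011110000101001100000

s1 (pos 1,3,5,7,9,11,13,15,17,19,21,23,25,27,29,31): 0⊕1⊕1⊕1⊕0⊕0⊕1⊕1⊕1⊕0⊕0⊕0⊕1⊕0⊕0⊕0 = 1
s2 (pos 2,3,6,7,10,11,14,15,18,19,22,23,26,27,30,31): 1⊕1⊕0⊕1⊕1⊕0⊕1⊕1⊕0⊕0⊕1⊕0⊕1⊕0⊕0⊕0 = 0
s4 (pos 4,5,6,7,12,13,14,15,20,21,22,23,28,29,30,31): 0⊕1⊕0⊕1⊕1⊕1⊕1⊕1⊕1⊕0⊕1⊕0⊕0⊕0⊕0⊕0 = 0
s8 (pos 8,9,10,11,12,13,14,15,24,25,26,27,28,29,30,31): 1⊕0⊕1⊕0⊕1⊕1⊕1⊕1⊕0⊕1⊕1⊕0⊕0⊕0⊕0⊕0 = 0
s16 (pos 16,17,18,19,20,21,22,23,24,25,26,27,28,29,30,31): 0⊕1⊕0⊕0⊕1⊕0⊕1⊕0⊕0⊕1⊕1⊕0⊕0⊕0⊕0⊕0 = 1
Syndrome s16…s1 = 10001 → error at position 17.
Flip position 17: 0110101101011110100101001100000 → 0110101101011110000101001100000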